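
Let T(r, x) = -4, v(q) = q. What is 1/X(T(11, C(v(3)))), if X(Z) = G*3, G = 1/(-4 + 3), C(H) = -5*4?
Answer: -⅓ ≈ -0.33333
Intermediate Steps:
C(H) = -20
G = -1 (G = 1/(-1) = 1*(-1) = -1)
X(Z) = -3 (X(Z) = -1*3 = -3)
1/X(T(11, C(v(3)))) = 1/(-3) = -⅓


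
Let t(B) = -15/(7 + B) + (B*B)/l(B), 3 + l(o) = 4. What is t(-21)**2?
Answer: 38303721/196 ≈ 1.9543e+5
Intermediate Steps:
l(o) = 1 (l(o) = -3 + 4 = 1)
t(B) = B**2 - 15/(7 + B) (t(B) = -15/(7 + B) + (B*B)/1 = -15/(7 + B) + B**2*1 = -15/(7 + B) + B**2 = B**2 - 15/(7 + B))
t(-21)**2 = ((-15 + (-21)**3 + 7*(-21)**2)/(7 - 21))**2 = ((-15 - 9261 + 7*441)/(-14))**2 = (-(-15 - 9261 + 3087)/14)**2 = (-1/14*(-6189))**2 = (6189/14)**2 = 38303721/196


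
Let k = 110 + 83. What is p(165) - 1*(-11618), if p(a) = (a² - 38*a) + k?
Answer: 32766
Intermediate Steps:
k = 193
p(a) = 193 + a² - 38*a (p(a) = (a² - 38*a) + 193 = 193 + a² - 38*a)
p(165) - 1*(-11618) = (193 + 165² - 38*165) - 1*(-11618) = (193 + 27225 - 6270) + 11618 = 21148 + 11618 = 32766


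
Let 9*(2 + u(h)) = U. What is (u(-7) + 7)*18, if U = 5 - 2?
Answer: 96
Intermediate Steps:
U = 3
u(h) = -5/3 (u(h) = -2 + (⅑)*3 = -2 + ⅓ = -5/3)
(u(-7) + 7)*18 = (-5/3 + 7)*18 = (16/3)*18 = 96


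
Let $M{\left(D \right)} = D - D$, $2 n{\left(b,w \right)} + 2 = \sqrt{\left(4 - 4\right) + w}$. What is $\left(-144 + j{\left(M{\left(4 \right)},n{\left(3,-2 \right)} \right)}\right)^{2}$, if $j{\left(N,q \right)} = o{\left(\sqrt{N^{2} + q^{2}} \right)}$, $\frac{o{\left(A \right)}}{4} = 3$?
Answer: $17424$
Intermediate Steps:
$n{\left(b,w \right)} = -1 + \frac{\sqrt{w}}{2}$ ($n{\left(b,w \right)} = -1 + \frac{\sqrt{\left(4 - 4\right) + w}}{2} = -1 + \frac{\sqrt{0 + w}}{2} = -1 + \frac{\sqrt{w}}{2}$)
$M{\left(D \right)} = 0$
$o{\left(A \right)} = 12$ ($o{\left(A \right)} = 4 \cdot 3 = 12$)
$j{\left(N,q \right)} = 12$
$\left(-144 + j{\left(M{\left(4 \right)},n{\left(3,-2 \right)} \right)}\right)^{2} = \left(-144 + 12\right)^{2} = \left(-132\right)^{2} = 17424$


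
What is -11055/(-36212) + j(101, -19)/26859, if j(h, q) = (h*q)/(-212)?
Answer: 358055993/1171562721 ≈ 0.30562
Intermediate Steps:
j(h, q) = -h*q/212 (j(h, q) = (h*q)*(-1/212) = -h*q/212)
-11055/(-36212) + j(101, -19)/26859 = -11055/(-36212) - 1/212*101*(-19)/26859 = -11055*(-1/36212) + (1919/212)*(1/26859) = 1005/3292 + 1919/5694108 = 358055993/1171562721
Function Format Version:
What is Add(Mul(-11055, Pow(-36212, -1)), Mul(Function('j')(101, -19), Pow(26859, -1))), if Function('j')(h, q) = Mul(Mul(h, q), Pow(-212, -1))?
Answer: Rational(358055993, 1171562721) ≈ 0.30562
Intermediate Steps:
Function('j')(h, q) = Mul(Rational(-1, 212), h, q) (Function('j')(h, q) = Mul(Mul(h, q), Rational(-1, 212)) = Mul(Rational(-1, 212), h, q))
Add(Mul(-11055, Pow(-36212, -1)), Mul(Function('j')(101, -19), Pow(26859, -1))) = Add(Mul(-11055, Pow(-36212, -1)), Mul(Mul(Rational(-1, 212), 101, -19), Pow(26859, -1))) = Add(Mul(-11055, Rational(-1, 36212)), Mul(Rational(1919, 212), Rational(1, 26859))) = Add(Rational(1005, 3292), Rational(1919, 5694108)) = Rational(358055993, 1171562721)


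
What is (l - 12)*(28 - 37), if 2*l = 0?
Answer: 108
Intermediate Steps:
l = 0 (l = (½)*0 = 0)
(l - 12)*(28 - 37) = (0 - 12)*(28 - 37) = -12*(-9) = 108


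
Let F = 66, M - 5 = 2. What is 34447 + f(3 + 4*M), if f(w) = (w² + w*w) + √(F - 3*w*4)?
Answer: 36369 + 3*I*√34 ≈ 36369.0 + 17.493*I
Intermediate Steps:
M = 7 (M = 5 + 2 = 7)
f(w) = √(66 - 12*w) + 2*w² (f(w) = (w² + w*w) + √(66 - 3*w*4) = (w² + w²) + √(66 - 12*w) = 2*w² + √(66 - 12*w) = √(66 - 12*w) + 2*w²)
34447 + f(3 + 4*M) = 34447 + (√(66 - 12*(3 + 4*7)) + 2*(3 + 4*7)²) = 34447 + (√(66 - 12*(3 + 28)) + 2*(3 + 28)²) = 34447 + (√(66 - 12*31) + 2*31²) = 34447 + (√(66 - 372) + 2*961) = 34447 + (√(-306) + 1922) = 34447 + (3*I*√34 + 1922) = 34447 + (1922 + 3*I*√34) = 36369 + 3*I*√34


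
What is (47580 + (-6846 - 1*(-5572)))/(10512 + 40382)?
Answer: 23153/25447 ≈ 0.90985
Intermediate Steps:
(47580 + (-6846 - 1*(-5572)))/(10512 + 40382) = (47580 + (-6846 + 5572))/50894 = (47580 - 1274)*(1/50894) = 46306*(1/50894) = 23153/25447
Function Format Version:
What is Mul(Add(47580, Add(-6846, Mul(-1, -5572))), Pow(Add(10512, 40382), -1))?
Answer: Rational(23153, 25447) ≈ 0.90985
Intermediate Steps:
Mul(Add(47580, Add(-6846, Mul(-1, -5572))), Pow(Add(10512, 40382), -1)) = Mul(Add(47580, Add(-6846, 5572)), Pow(50894, -1)) = Mul(Add(47580, -1274), Rational(1, 50894)) = Mul(46306, Rational(1, 50894)) = Rational(23153, 25447)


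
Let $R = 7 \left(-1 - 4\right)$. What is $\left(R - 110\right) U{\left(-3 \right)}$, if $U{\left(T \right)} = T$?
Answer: $435$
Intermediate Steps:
$R = -35$ ($R = 7 \left(-5\right) = -35$)
$\left(R - 110\right) U{\left(-3 \right)} = \left(-35 - 110\right) \left(-3\right) = \left(-145\right) \left(-3\right) = 435$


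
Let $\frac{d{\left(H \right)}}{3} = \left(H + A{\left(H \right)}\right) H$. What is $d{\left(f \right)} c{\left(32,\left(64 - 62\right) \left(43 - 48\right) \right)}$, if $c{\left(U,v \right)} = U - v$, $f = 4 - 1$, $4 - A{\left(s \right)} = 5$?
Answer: $756$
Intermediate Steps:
$A{\left(s \right)} = -1$ ($A{\left(s \right)} = 4 - 5 = -1$)
$f = 3$ ($f = 4 - 1 = 3$)
$d{\left(H \right)} = 3 H \left(-1 + H\right)$ ($d{\left(H \right)} = 3 \left(H - 1\right) H = 3 \left(-1 + H\right) H = 3 H \left(-1 + H\right)$)
$d{\left(f \right)} c{\left(32,\left(64 - 62\right) \left(43 - 48\right) \right)} = 3 \cdot 3 \left(-1 + 3\right) \left(32 - \left(64 - 62\right) \left(43 - 48\right)\right) = 3 \cdot 3 \cdot 2 \left(32 - 2 \left(-5\right)\right) = 18 \left(32 - -10\right) = 18 \left(32 + 10\right) = 18 \cdot 42 = 756$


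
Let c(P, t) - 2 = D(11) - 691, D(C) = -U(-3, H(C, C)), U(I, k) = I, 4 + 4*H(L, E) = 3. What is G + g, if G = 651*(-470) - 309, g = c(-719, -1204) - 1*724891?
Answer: -1031856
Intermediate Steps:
H(L, E) = -1/4 (H(L, E) = -1 + (1/4)*3 = -1 + 3/4 = -1/4)
D(C) = 3 (D(C) = -1*(-3) = 3)
c(P, t) = -686 (c(P, t) = 2 + (3 - 691) = 2 - 688 = -686)
g = -725577 (g = -686 - 1*724891 = -686 - 724891 = -725577)
G = -306279 (G = -305970 - 309 = -306279)
G + g = -306279 - 725577 = -1031856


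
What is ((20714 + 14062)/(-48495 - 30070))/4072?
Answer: -4347/39989585 ≈ -0.00010870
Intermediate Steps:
((20714 + 14062)/(-48495 - 30070))/4072 = (34776/(-78565))*(1/4072) = (34776*(-1/78565))*(1/4072) = -34776/78565*1/4072 = -4347/39989585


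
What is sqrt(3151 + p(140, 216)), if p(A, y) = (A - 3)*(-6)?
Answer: sqrt(2329) ≈ 48.260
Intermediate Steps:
p(A, y) = 18 - 6*A (p(A, y) = (-3 + A)*(-6) = 18 - 6*A)
sqrt(3151 + p(140, 216)) = sqrt(3151 + (18 - 6*140)) = sqrt(3151 + (18 - 840)) = sqrt(3151 - 822) = sqrt(2329)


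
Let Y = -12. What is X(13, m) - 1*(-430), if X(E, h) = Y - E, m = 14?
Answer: 405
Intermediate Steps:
X(E, h) = -12 - E
X(13, m) - 1*(-430) = (-12 - 1*13) - 1*(-430) = (-12 - 13) + 430 = -25 + 430 = 405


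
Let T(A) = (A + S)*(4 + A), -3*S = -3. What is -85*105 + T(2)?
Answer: -8907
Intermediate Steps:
S = 1 (S = -1/3*(-3) = 1)
T(A) = (1 + A)*(4 + A) (T(A) = (A + 1)*(4 + A) = (1 + A)*(4 + A))
-85*105 + T(2) = -85*105 + (4 + 2**2 + 5*2) = -8925 + (4 + 4 + 10) = -8925 + 18 = -8907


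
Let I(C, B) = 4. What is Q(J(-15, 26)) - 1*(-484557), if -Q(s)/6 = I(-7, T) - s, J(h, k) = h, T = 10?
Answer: 484443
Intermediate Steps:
Q(s) = -24 + 6*s (Q(s) = -6*(4 - s) = -24 + 6*s)
Q(J(-15, 26)) - 1*(-484557) = (-24 + 6*(-15)) - 1*(-484557) = (-24 - 90) + 484557 = -114 + 484557 = 484443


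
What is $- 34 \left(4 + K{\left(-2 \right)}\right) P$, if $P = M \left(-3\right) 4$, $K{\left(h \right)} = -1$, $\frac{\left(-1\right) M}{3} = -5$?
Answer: $18360$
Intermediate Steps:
$M = 15$ ($M = \left(-3\right) \left(-5\right) = 15$)
$P = -180$ ($P = 15 \left(-3\right) 4 = \left(-45\right) 4 = -180$)
$- 34 \left(4 + K{\left(-2 \right)}\right) P = - 34 \left(4 - 1\right) \left(-180\right) = - 34 \cdot 3 \left(-180\right) = \left(-34\right) \left(-540\right) = 18360$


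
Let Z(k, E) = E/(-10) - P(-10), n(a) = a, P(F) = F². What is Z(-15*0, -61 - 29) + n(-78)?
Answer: -169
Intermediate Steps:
Z(k, E) = -100 - E/10 (Z(k, E) = E/(-10) - 1*(-10)² = E*(-⅒) - 1*100 = -E/10 - 100 = -100 - E/10)
Z(-15*0, -61 - 29) + n(-78) = (-100 - (-61 - 29)/10) - 78 = (-100 - ⅒*(-90)) - 78 = (-100 + 9) - 78 = -91 - 78 = -169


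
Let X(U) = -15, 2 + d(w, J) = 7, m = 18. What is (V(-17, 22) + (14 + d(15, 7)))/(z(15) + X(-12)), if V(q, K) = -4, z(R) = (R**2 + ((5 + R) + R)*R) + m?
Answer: 5/251 ≈ 0.019920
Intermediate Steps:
z(R) = 18 + R**2 + R*(5 + 2*R) (z(R) = (R**2 + ((5 + R) + R)*R) + 18 = (R**2 + (5 + 2*R)*R) + 18 = (R**2 + R*(5 + 2*R)) + 18 = 18 + R**2 + R*(5 + 2*R))
d(w, J) = 5 (d(w, J) = -2 + 7 = 5)
(V(-17, 22) + (14 + d(15, 7)))/(z(15) + X(-12)) = (-4 + (14 + 5))/((18 + 3*15**2 + 5*15) - 15) = (-4 + 19)/((18 + 3*225 + 75) - 15) = 15/((18 + 675 + 75) - 15) = 15/(768 - 15) = 15/753 = 15*(1/753) = 5/251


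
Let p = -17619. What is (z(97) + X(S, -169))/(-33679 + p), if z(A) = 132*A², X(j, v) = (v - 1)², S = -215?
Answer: -635444/25649 ≈ -24.775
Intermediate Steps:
X(j, v) = (-1 + v)²
(z(97) + X(S, -169))/(-33679 + p) = (132*97² + (-1 - 169)²)/(-33679 - 17619) = (132*9409 + (-170)²)/(-51298) = (1241988 + 28900)*(-1/51298) = 1270888*(-1/51298) = -635444/25649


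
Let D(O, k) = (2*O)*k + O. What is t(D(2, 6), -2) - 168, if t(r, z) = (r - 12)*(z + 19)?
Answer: 70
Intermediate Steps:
D(O, k) = O + 2*O*k (D(O, k) = 2*O*k + O = O + 2*O*k)
t(r, z) = (-12 + r)*(19 + z)
t(D(2, 6), -2) - 168 = (-228 - 12*(-2) + 19*(2*(1 + 2*6)) + (2*(1 + 2*6))*(-2)) - 168 = (-228 + 24 + 19*(2*(1 + 12)) + (2*(1 + 12))*(-2)) - 168 = (-228 + 24 + 19*(2*13) + (2*13)*(-2)) - 168 = (-228 + 24 + 19*26 + 26*(-2)) - 168 = (-228 + 24 + 494 - 52) - 168 = 238 - 168 = 70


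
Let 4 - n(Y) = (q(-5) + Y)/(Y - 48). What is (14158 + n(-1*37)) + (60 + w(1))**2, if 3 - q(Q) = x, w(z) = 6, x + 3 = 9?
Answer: 314798/17 ≈ 18518.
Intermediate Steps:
x = 6 (x = -3 + 9 = 6)
q(Q) = -3 (q(Q) = 3 - 1*6 = 3 - 6 = -3)
n(Y) = 4 - (-3 + Y)/(-48 + Y) (n(Y) = 4 - (-3 + Y)/(Y - 48) = 4 - (-3 + Y)/(-48 + Y))
(14158 + n(-1*37)) + (60 + w(1))**2 = (14158 + 3*(-63 - 1*37)/(-48 - 1*37)) + (60 + 6)**2 = (14158 + 3*(-63 - 37)/(-48 - 37)) + 66**2 = (14158 + 3*(-100)/(-85)) + 4356 = (14158 + 3*(-1/85)*(-100)) + 4356 = (14158 + 60/17) + 4356 = 240746/17 + 4356 = 314798/17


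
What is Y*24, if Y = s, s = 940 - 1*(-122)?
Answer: 25488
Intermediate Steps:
s = 1062 (s = 940 + 122 = 1062)
Y = 1062
Y*24 = 1062*24 = 25488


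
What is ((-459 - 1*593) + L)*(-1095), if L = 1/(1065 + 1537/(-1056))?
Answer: 1293746113500/1123103 ≈ 1.1519e+6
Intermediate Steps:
L = 1056/1123103 (L = 1/(1065 + 1537*(-1/1056)) = 1/(1065 - 1537/1056) = 1/(1123103/1056) = 1056/1123103 ≈ 0.00094025)
((-459 - 1*593) + L)*(-1095) = ((-459 - 1*593) + 1056/1123103)*(-1095) = ((-459 - 593) + 1056/1123103)*(-1095) = (-1052 + 1056/1123103)*(-1095) = -1181503300/1123103*(-1095) = 1293746113500/1123103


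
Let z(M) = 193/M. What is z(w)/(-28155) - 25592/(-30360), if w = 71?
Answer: 142090768/168582755 ≈ 0.84285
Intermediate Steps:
z(w)/(-28155) - 25592/(-30360) = (193/71)/(-28155) - 25592/(-30360) = (193*(1/71))*(-1/28155) - 25592*(-1/30360) = (193/71)*(-1/28155) + 3199/3795 = -193/1999005 + 3199/3795 = 142090768/168582755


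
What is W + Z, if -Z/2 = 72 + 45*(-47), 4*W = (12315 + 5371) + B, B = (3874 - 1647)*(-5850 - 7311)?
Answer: -29275517/4 ≈ -7.3189e+6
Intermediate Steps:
B = -29309547 (B = 2227*(-13161) = -29309547)
W = -29291861/4 (W = ((12315 + 5371) - 29309547)/4 = (17686 - 29309547)/4 = (¼)*(-29291861) = -29291861/4 ≈ -7.3230e+6)
Z = 4086 (Z = -2*(72 + 45*(-47)) = -2*(72 - 2115) = -2*(-2043) = 4086)
W + Z = -29291861/4 + 4086 = -29275517/4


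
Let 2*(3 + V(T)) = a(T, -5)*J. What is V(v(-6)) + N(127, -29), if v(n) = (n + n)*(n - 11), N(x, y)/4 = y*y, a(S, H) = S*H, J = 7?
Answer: -209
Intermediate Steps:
a(S, H) = H*S
N(x, y) = 4*y**2 (N(x, y) = 4*(y*y) = 4*y**2)
v(n) = 2*n*(-11 + n) (v(n) = (2*n)*(-11 + n) = 2*n*(-11 + n))
V(T) = -3 - 35*T/2 (V(T) = -3 + (-5*T*7)/2 = -3 + (-35*T)/2 = -3 - 35*T/2)
V(v(-6)) + N(127, -29) = (-3 - 35*(-6)*(-11 - 6)) + 4*(-29)**2 = (-3 - 35*(-6)*(-17)) + 4*841 = (-3 - 35/2*204) + 3364 = (-3 - 3570) + 3364 = -3573 + 3364 = -209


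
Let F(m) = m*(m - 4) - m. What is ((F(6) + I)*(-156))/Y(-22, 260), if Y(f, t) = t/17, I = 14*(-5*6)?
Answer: 21114/5 ≈ 4222.8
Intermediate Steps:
I = -420 (I = 14*(-30) = -420)
Y(f, t) = t/17 (Y(f, t) = t*(1/17) = t/17)
F(m) = -m + m*(-4 + m) (F(m) = m*(-4 + m) - m = -m + m*(-4 + m))
((F(6) + I)*(-156))/Y(-22, 260) = ((6*(-5 + 6) - 420)*(-156))/(((1/17)*260)) = ((6*1 - 420)*(-156))/(260/17) = ((6 - 420)*(-156))*(17/260) = -414*(-156)*(17/260) = 64584*(17/260) = 21114/5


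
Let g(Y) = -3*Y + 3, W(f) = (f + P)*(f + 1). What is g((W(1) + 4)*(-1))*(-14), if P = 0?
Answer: -294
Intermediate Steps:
W(f) = f*(1 + f) (W(f) = (f + 0)*(f + 1) = f*(1 + f))
g(Y) = 3 - 3*Y
g((W(1) + 4)*(-1))*(-14) = (3 - 3*(1*(1 + 1) + 4)*(-1))*(-14) = (3 - 3*(1*2 + 4)*(-1))*(-14) = (3 - 3*(2 + 4)*(-1))*(-14) = (3 - 18*(-1))*(-14) = (3 - 3*(-6))*(-14) = (3 + 18)*(-14) = 21*(-14) = -294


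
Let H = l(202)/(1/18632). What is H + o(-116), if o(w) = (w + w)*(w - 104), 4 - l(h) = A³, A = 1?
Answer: 106936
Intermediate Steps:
l(h) = 3 (l(h) = 4 - 1*1³ = 4 - 1*1 = 4 - 1 = 3)
o(w) = 2*w*(-104 + w) (o(w) = (2*w)*(-104 + w) = 2*w*(-104 + w))
H = 55896 (H = 3/(1/18632) = 3*18632 = 55896)
H + o(-116) = 55896 + 2*(-116)*(-104 - 116) = 55896 + 2*(-116)*(-220) = 55896 + 51040 = 106936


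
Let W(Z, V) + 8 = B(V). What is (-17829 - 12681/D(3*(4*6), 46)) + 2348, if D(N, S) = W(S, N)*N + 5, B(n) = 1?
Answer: -7712338/499 ≈ -15456.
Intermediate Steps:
W(Z, V) = -7 (W(Z, V) = -8 + 1 = -7)
D(N, S) = 5 - 7*N (D(N, S) = -7*N + 5 = 5 - 7*N)
(-17829 - 12681/D(3*(4*6), 46)) + 2348 = (-17829 - 12681/(5 - 21*4*6)) + 2348 = (-17829 - 12681/(5 - 21*24)) + 2348 = (-17829 - 12681/(5 - 7*72)) + 2348 = (-17829 - 12681/(5 - 504)) + 2348 = (-17829 - 12681/(-499)) + 2348 = (-17829 - 12681*(-1/499)) + 2348 = (-17829 + 12681/499) + 2348 = -8883990/499 + 2348 = -7712338/499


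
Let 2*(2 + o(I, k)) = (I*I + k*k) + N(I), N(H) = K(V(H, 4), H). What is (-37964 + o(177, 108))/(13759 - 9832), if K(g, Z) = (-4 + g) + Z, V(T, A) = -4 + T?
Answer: -2963/714 ≈ -4.1499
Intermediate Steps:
K(g, Z) = -4 + Z + g
N(H) = -8 + 2*H (N(H) = -4 + H + (-4 + H) = -8 + 2*H)
o(I, k) = -6 + I + I**2/2 + k**2/2 (o(I, k) = -2 + ((I*I + k*k) + (-8 + 2*I))/2 = -2 + ((I**2 + k**2) + (-8 + 2*I))/2 = -2 + (-8 + I**2 + k**2 + 2*I)/2 = -2 + (-4 + I + I**2/2 + k**2/2) = -6 + I + I**2/2 + k**2/2)
(-37964 + o(177, 108))/(13759 - 9832) = (-37964 + (-6 + 177 + (1/2)*177**2 + (1/2)*108**2))/(13759 - 9832) = (-37964 + (-6 + 177 + (1/2)*31329 + (1/2)*11664))/3927 = (-37964 + (-6 + 177 + 31329/2 + 5832))*(1/3927) = (-37964 + 43335/2)*(1/3927) = -32593/2*1/3927 = -2963/714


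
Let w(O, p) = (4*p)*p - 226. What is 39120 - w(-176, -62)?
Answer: 23970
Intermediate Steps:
w(O, p) = -226 + 4*p² (w(O, p) = 4*p² - 226 = -226 + 4*p²)
39120 - w(-176, -62) = 39120 - (-226 + 4*(-62)²) = 39120 - (-226 + 4*3844) = 39120 - (-226 + 15376) = 39120 - 1*15150 = 39120 - 15150 = 23970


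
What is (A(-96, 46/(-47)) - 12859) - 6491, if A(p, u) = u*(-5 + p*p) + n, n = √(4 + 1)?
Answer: -1333156/47 + √5 ≈ -28363.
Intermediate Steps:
n = √5 ≈ 2.2361
A(p, u) = √5 + u*(-5 + p²) (A(p, u) = u*(-5 + p*p) + √5 = u*(-5 + p²) + √5 = √5 + u*(-5 + p²))
(A(-96, 46/(-47)) - 12859) - 6491 = ((√5 - 230/(-47) + (46/(-47))*(-96)²) - 12859) - 6491 = ((√5 - 230*(-1)/47 + (46*(-1/47))*9216) - 12859) - 6491 = ((√5 - 5*(-46/47) - 46/47*9216) - 12859) - 6491 = ((√5 + 230/47 - 423936/47) - 12859) - 6491 = ((-423706/47 + √5) - 12859) - 6491 = (-1028079/47 + √5) - 6491 = -1333156/47 + √5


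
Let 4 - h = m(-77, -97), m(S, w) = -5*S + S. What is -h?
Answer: 304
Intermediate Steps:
m(S, w) = -4*S
h = -304 (h = 4 - (-4)*(-77) = 4 - 1*308 = 4 - 308 = -304)
-h = -1*(-304) = 304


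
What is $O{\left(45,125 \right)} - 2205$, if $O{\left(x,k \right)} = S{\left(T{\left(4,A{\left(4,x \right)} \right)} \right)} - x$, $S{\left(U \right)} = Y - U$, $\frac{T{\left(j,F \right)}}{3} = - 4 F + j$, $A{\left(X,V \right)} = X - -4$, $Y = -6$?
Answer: $-2172$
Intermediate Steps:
$A{\left(X,V \right)} = 4 + X$ ($A{\left(X,V \right)} = X + 4 = 4 + X$)
$T{\left(j,F \right)} = - 12 F + 3 j$ ($T{\left(j,F \right)} = 3 \left(- 4 F + j\right) = 3 \left(j - 4 F\right) = - 12 F + 3 j$)
$S{\left(U \right)} = -6 - U$
$O{\left(x,k \right)} = 78 - x$ ($O{\left(x,k \right)} = \left(-6 - \left(- 12 \left(4 + 4\right) + 3 \cdot 4\right)\right) - x = \left(-6 - \left(\left(-12\right) 8 + 12\right)\right) - x = \left(-6 - \left(-96 + 12\right)\right) - x = \left(-6 - -84\right) - x = \left(-6 + 84\right) - x = 78 - x$)
$O{\left(45,125 \right)} - 2205 = \left(78 - 45\right) - 2205 = 33 - 2205 = -2172$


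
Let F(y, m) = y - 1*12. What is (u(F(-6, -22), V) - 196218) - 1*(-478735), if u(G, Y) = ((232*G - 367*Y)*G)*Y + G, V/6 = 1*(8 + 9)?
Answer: 76678459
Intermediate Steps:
F(y, m) = -12 + y (F(y, m) = y - 12 = -12 + y)
V = 102 (V = 6*(1*(8 + 9)) = 6*(1*17) = 6*17 = 102)
u(G, Y) = G + G*Y*(-367*Y + 232*G) (u(G, Y) = ((-367*Y + 232*G)*G)*Y + G = (G*(-367*Y + 232*G))*Y + G = G*Y*(-367*Y + 232*G) + G = G + G*Y*(-367*Y + 232*G))
(u(F(-6, -22), V) - 196218) - 1*(-478735) = ((-12 - 6)*(1 - 367*102² + 232*(-12 - 6)*102) - 196218) - 1*(-478735) = (-18*(1 - 367*10404 + 232*(-18)*102) - 196218) + 478735 = (-18*(1 - 3818268 - 425952) - 196218) + 478735 = (-18*(-4244219) - 196218) + 478735 = (76395942 - 196218) + 478735 = 76199724 + 478735 = 76678459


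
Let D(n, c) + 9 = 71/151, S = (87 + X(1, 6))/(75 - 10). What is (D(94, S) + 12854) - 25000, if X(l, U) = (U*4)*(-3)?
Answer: -1835334/151 ≈ -12155.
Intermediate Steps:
X(l, U) = -12*U (X(l, U) = (4*U)*(-3) = -12*U)
S = 3/13 (S = (87 - 12*6)/(75 - 10) = (87 - 72)/65 = 15*(1/65) = 3/13 ≈ 0.23077)
D(n, c) = -1288/151 (D(n, c) = -9 + 71/151 = -1288/151)
(D(94, S) + 12854) - 25000 = (-1288/151 + 12854) - 25000 = 1939666/151 - 25000 = -1835334/151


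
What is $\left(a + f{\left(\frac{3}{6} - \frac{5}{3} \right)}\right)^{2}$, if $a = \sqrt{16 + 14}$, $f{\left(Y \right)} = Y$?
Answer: $\frac{1129}{36} - \frac{7 \sqrt{30}}{3} \approx 18.581$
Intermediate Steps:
$a = \sqrt{30} \approx 5.4772$
$\left(a + f{\left(\frac{3}{6} - \frac{5}{3} \right)}\right)^{2} = \left(\sqrt{30} + \left(\frac{3}{6} - \frac{5}{3}\right)\right)^{2} = \left(\sqrt{30} + \left(3 \cdot \frac{1}{6} - \frac{5}{3}\right)\right)^{2} = \left(\sqrt{30} + \left(\frac{1}{2} - \frac{5}{3}\right)\right)^{2} = \left(\sqrt{30} - \frac{7}{6}\right)^{2} = \left(- \frac{7}{6} + \sqrt{30}\right)^{2}$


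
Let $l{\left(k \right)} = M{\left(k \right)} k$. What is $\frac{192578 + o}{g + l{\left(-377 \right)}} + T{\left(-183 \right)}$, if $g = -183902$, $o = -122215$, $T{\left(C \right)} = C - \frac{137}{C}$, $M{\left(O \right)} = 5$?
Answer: $- \frac{2069748151}{11333007} \approx -182.63$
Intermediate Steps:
$T{\left(C \right)} = C - \frac{137}{C}$
$l{\left(k \right)} = 5 k$
$\frac{192578 + o}{g + l{\left(-377 \right)}} + T{\left(-183 \right)} = \frac{192578 - 122215}{-183902 + 5 \left(-377\right)} - \left(183 + \frac{137}{-183}\right) = \frac{70363}{-183902 - 1885} - \frac{33352}{183} = \frac{70363}{-185787} + \left(-183 + \frac{137}{183}\right) = 70363 \left(- \frac{1}{185787}\right) - \frac{33352}{183} = - \frac{70363}{185787} - \frac{33352}{183} = - \frac{2069748151}{11333007}$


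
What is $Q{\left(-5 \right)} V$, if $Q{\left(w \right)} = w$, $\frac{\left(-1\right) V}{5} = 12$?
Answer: $300$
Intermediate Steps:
$V = -60$ ($V = \left(-5\right) 12 = -60$)
$Q{\left(-5 \right)} V = \left(-5\right) \left(-60\right) = 300$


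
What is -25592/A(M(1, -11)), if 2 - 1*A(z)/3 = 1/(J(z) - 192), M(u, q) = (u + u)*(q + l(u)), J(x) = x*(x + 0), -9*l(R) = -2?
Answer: -565173728/132261 ≈ -4273.2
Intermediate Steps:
l(R) = 2/9 (l(R) = -1/9*(-2) = 2/9)
J(x) = x**2 (J(x) = x*x = x**2)
M(u, q) = 2*u*(2/9 + q) (M(u, q) = (u + u)*(q + 2/9) = (2*u)*(2/9 + q) = 2*u*(2/9 + q))
A(z) = 6 - 3/(-192 + z**2) (A(z) = 6 - 3/(z**2 - 192) = 6 - 3/(-192 + z**2))
-25592/A(M(1, -11)) = -25592*(-192 + ((2/9)*1*(2 + 9*(-11)))**2)/(3*(-385 + 2*((2/9)*1*(2 + 9*(-11)))**2)) = -25592*(-192 + ((2/9)*1*(2 - 99))**2)/(3*(-385 + 2*((2/9)*1*(2 - 99))**2)) = -25592*(-192 + ((2/9)*1*(-97))**2)/(3*(-385 + 2*((2/9)*1*(-97))**2)) = -25592*(-192 + (-194/9)**2)/(3*(-385 + 2*(-194/9)**2)) = -25592*(-192 + 37636/81)/(3*(-385 + 2*(37636/81))) = -25592*22084/(243*(-385 + 75272/81)) = -25592/(3*(81/22084)*(44087/81)) = -25592/132261/22084 = -25592*22084/132261 = -565173728/132261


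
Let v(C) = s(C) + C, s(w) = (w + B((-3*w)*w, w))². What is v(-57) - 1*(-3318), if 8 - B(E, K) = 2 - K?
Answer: 14925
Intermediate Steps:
B(E, K) = 6 + K (B(E, K) = 8 - (2 - K) = 8 + (-2 + K) = 6 + K)
s(w) = (6 + 2*w)² (s(w) = (w + (6 + w))² = (6 + 2*w)²)
v(C) = C + 4*(3 + C)² (v(C) = 4*(3 + C)² + C = C + 4*(3 + C)²)
v(-57) - 1*(-3318) = (-57 + 4*(3 - 57)²) - 1*(-3318) = (-57 + 4*(-54)²) + 3318 = (-57 + 4*2916) + 3318 = (-57 + 11664) + 3318 = 11607 + 3318 = 14925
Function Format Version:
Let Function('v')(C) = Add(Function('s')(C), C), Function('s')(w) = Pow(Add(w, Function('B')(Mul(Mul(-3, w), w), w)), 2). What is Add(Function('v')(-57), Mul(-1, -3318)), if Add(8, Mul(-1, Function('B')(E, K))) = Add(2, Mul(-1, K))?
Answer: 14925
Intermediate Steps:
Function('B')(E, K) = Add(6, K) (Function('B')(E, K) = Add(8, Mul(-1, Add(2, Mul(-1, K)))) = Add(8, Add(-2, K)) = Add(6, K))
Function('s')(w) = Pow(Add(6, Mul(2, w)), 2) (Function('s')(w) = Pow(Add(w, Add(6, w)), 2) = Pow(Add(6, Mul(2, w)), 2))
Function('v')(C) = Add(C, Mul(4, Pow(Add(3, C), 2))) (Function('v')(C) = Add(Mul(4, Pow(Add(3, C), 2)), C) = Add(C, Mul(4, Pow(Add(3, C), 2))))
Add(Function('v')(-57), Mul(-1, -3318)) = Add(Add(-57, Mul(4, Pow(Add(3, -57), 2))), Mul(-1, -3318)) = Add(Add(-57, Mul(4, Pow(-54, 2))), 3318) = Add(Add(-57, Mul(4, 2916)), 3318) = Add(Add(-57, 11664), 3318) = Add(11607, 3318) = 14925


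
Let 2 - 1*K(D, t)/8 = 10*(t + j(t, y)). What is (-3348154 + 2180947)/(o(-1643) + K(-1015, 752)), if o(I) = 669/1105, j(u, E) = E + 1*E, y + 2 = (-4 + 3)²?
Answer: 1289763735/66281651 ≈ 19.459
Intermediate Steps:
y = -1 (y = -2 + (-4 + 3)² = -2 + (-1)² = -2 + 1 = -1)
j(u, E) = 2*E (j(u, E) = E + E = 2*E)
o(I) = 669/1105 (o(I) = 669*(1/1105) = 669/1105)
K(D, t) = 176 - 80*t (K(D, t) = 16 - 80*(t + 2*(-1)) = 16 - 80*(t - 2) = 16 - 80*(-2 + t) = 16 - 8*(-20 + 10*t) = 16 + (160 - 80*t) = 176 - 80*t)
(-3348154 + 2180947)/(o(-1643) + K(-1015, 752)) = (-3348154 + 2180947)/(669/1105 + (176 - 80*752)) = -1167207/(669/1105 + (176 - 60160)) = -1167207/(669/1105 - 59984) = -1167207/(-66281651/1105) = -1167207*(-1105/66281651) = 1289763735/66281651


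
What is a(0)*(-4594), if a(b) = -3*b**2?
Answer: 0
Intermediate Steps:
a(0)*(-4594) = -3*0**2*(-4594) = -3*0*(-4594) = 0*(-4594) = 0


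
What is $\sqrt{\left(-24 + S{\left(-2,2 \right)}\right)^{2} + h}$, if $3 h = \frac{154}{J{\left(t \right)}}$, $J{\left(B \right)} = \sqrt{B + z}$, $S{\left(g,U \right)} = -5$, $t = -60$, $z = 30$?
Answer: $\frac{\sqrt{189225 - 385 i \sqrt{30}}}{15} \approx 29.0 - 0.16159 i$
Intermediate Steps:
$J{\left(B \right)} = \sqrt{30 + B}$ ($J{\left(B \right)} = \sqrt{B + 30} = \sqrt{30 + B}$)
$h = - \frac{77 i \sqrt{30}}{45}$ ($h = \frac{154 \frac{1}{\sqrt{30 - 60}}}{3} = \frac{154 \frac{1}{\sqrt{-30}}}{3} = \frac{154 \frac{1}{i \sqrt{30}}}{3} = \frac{154 \left(- \frac{i \sqrt{30}}{30}\right)}{3} = \frac{\left(- \frac{77}{15}\right) i \sqrt{30}}{3} = - \frac{77 i \sqrt{30}}{45} \approx - 9.3721 i$)
$\sqrt{\left(-24 + S{\left(-2,2 \right)}\right)^{2} + h} = \sqrt{\left(-24 - 5\right)^{2} - \frac{77 i \sqrt{30}}{45}} = \sqrt{\left(-29\right)^{2} - \frac{77 i \sqrt{30}}{45}} = \sqrt{841 - \frac{77 i \sqrt{30}}{45}}$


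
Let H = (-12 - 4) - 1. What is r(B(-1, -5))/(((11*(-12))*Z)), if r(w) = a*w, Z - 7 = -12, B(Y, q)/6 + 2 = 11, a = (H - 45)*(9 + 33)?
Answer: -11718/55 ≈ -213.05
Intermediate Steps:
H = -17 (H = -16 - 1 = -17)
a = -2604 (a = (-17 - 45)*(9 + 33) = -62*42 = -2604)
B(Y, q) = 54 (B(Y, q) = -12 + 6*11 = -12 + 66 = 54)
Z = -5 (Z = 7 - 12 = -5)
r(w) = -2604*w
r(B(-1, -5))/(((11*(-12))*Z)) = (-2604*54)/(((11*(-12))*(-5))) = -140616/((-132*(-5))) = -140616/660 = -140616*1/660 = -11718/55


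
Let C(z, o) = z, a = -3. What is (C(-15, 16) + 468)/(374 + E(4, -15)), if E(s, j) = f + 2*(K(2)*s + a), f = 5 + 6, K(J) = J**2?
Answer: 151/137 ≈ 1.1022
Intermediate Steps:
f = 11
E(s, j) = 5 + 8*s (E(s, j) = 11 + 2*(2**2*s - 3) = 11 + 2*(4*s - 3) = 11 + 2*(-3 + 4*s) = 11 + (-6 + 8*s) = 5 + 8*s)
(C(-15, 16) + 468)/(374 + E(4, -15)) = (-15 + 468)/(374 + (5 + 8*4)) = 453/(374 + (5 + 32)) = 453/(374 + 37) = 453/411 = 453*(1/411) = 151/137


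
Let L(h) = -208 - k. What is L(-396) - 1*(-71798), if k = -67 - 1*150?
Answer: 71807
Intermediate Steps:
k = -217 (k = -67 - 150 = -217)
L(h) = 9 (L(h) = -208 - 1*(-217) = -208 + 217 = 9)
L(-396) - 1*(-71798) = 9 - 1*(-71798) = 9 + 71798 = 71807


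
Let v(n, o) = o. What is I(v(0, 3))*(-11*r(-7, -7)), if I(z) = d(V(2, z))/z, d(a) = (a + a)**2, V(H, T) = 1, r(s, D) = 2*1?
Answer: -88/3 ≈ -29.333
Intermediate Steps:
r(s, D) = 2
d(a) = 4*a**2 (d(a) = (2*a)**2 = 4*a**2)
I(z) = 4/z (I(z) = (4*1**2)/z = (4*1)/z = 4/z)
I(v(0, 3))*(-11*r(-7, -7)) = (4/3)*(-11*2) = (4*(1/3))*(-22) = (4/3)*(-22) = -88/3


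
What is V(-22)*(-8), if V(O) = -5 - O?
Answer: -136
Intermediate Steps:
V(-22)*(-8) = (-5 - 1*(-22))*(-8) = (-5 + 22)*(-8) = 17*(-8) = -136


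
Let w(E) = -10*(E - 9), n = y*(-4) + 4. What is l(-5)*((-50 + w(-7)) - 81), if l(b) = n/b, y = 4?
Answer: 348/5 ≈ 69.600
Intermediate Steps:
n = -12 (n = 4*(-4) + 4 = -16 + 4 = -12)
w(E) = 90 - 10*E (w(E) = -10*(-9 + E) = 90 - 10*E)
l(b) = -12/b
l(-5)*((-50 + w(-7)) - 81) = (-12/(-5))*((-50 + (90 - 10*(-7))) - 81) = (-12*(-⅕))*((-50 + (90 + 70)) - 81) = 12*((-50 + 160) - 81)/5 = 12*(110 - 81)/5 = (12/5)*29 = 348/5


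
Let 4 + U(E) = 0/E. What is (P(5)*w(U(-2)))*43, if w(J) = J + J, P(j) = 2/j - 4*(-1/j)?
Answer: -2064/5 ≈ -412.80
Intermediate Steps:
P(j) = 6/j (P(j) = 2/j - 4*(-1/j) = 2/j - (-4)/j = 2/j + 4/j = 6/j)
U(E) = -4 (U(E) = -4 + 0/E = -4 + 0 = -4)
w(J) = 2*J
(P(5)*w(U(-2)))*43 = ((6/5)*(2*(-4)))*43 = ((6*(1/5))*(-8))*43 = ((6/5)*(-8))*43 = -48/5*43 = -2064/5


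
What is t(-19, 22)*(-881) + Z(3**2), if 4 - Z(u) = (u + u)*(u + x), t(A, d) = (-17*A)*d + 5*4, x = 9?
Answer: -6278326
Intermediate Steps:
t(A, d) = 20 - 17*A*d (t(A, d) = -17*A*d + 20 = 20 - 17*A*d)
Z(u) = 4 - 2*u*(9 + u) (Z(u) = 4 - (u + u)*(u + 9) = 4 - 2*u*(9 + u))
t(-19, 22)*(-881) + Z(3**2) = (20 - 17*(-19)*22)*(-881) + (4 - 18*3**2 - 2*(3**2)**2) = (20 + 7106)*(-881) + (4 - 18*9 - 2*9**2) = 7126*(-881) + (4 - 162 - 2*81) = -6278006 + (4 - 162 - 162) = -6278006 - 320 = -6278326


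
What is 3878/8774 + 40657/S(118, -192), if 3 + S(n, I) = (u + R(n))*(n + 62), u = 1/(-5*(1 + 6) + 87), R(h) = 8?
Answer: 2355019081/82150962 ≈ 28.667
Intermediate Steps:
u = 1/52 (u = 1/(-5*7 + 87) = 1/(-35 + 87) = 1/52 ≈ 0.019231)
S(n, I) = 12849/26 + 417*n/52 (S(n, I) = -3 + (1/52 + 8)*(n + 62) = -3 + 417*(62 + n)/52 = -3 + (12927/26 + 417*n/52) = 12849/26 + 417*n/52)
3878/8774 + 40657/S(118, -192) = 3878/8774 + 40657/(12849/26 + (417/52)*118) = 3878*(1/8774) + 40657/(12849/26 + 24603/26) = 1939/4387 + 40657/(18726/13) = 1939/4387 + 40657*(13/18726) = 1939/4387 + 528541/18726 = 2355019081/82150962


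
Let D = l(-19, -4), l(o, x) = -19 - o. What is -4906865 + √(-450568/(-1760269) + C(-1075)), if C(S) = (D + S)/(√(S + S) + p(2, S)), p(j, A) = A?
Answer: -4906865 + √1760269*√((475329955 - 450568*I*√86)/(215 - I*√86))/1760269 ≈ -4.9069e+6 + 0.019219*I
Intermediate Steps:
D = 0 (D = -19 - 1*(-19) = -19 + 19 = 0)
C(S) = S/(S + √2*√S) (C(S) = (0 + S)/(√(S + S) + S) = S/(√(2*S) + S) = S/(√2*√S + S) = S/(S + √2*√S))
-4906865 + √(-450568/(-1760269) + C(-1075)) = -4906865 + √(-450568/(-1760269) - 1075/(-1075 + √2*√(-1075))) = -4906865 + √(-450568*(-1/1760269) - 1075/(-1075 + √2*(5*I*√43))) = -4906865 + √(450568/1760269 - 1075/(-1075 + 5*I*√86))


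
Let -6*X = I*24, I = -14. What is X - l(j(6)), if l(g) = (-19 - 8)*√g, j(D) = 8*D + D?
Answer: 56 + 81*√6 ≈ 254.41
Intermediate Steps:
j(D) = 9*D
X = 56 (X = -(-7)*24/3 = -⅙*(-336) = 56)
l(g) = -27*√g
X - l(j(6)) = 56 - (-27)*√(9*6) = 56 - (-27)*√54 = 56 - (-27)*3*√6 = 56 - (-81)*√6 = 56 + 81*√6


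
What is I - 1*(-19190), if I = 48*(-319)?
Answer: 3878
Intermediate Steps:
I = -15312
I - 1*(-19190) = -15312 - 1*(-19190) = -15312 + 19190 = 3878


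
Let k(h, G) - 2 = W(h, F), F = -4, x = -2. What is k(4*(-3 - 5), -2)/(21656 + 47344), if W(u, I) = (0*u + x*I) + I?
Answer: 1/11500 ≈ 8.6957e-5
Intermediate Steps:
W(u, I) = -I (W(u, I) = (0*u - 2*I) + I = (0 - 2*I) + I = -2*I + I = -I)
k(h, G) = 6 (k(h, G) = 2 - 1*(-4) = 2 + 4 = 6)
k(4*(-3 - 5), -2)/(21656 + 47344) = 6/(21656 + 47344) = 6/69000 = (1/69000)*6 = 1/11500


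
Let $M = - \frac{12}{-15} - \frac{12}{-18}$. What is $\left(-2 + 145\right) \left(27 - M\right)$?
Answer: $\frac{54769}{15} \approx 3651.3$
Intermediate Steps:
$M = \frac{22}{15}$ ($M = \left(-12\right) \left(- \frac{1}{15}\right) - - \frac{2}{3} = \frac{4}{5} + \frac{2}{3} = \frac{22}{15} \approx 1.4667$)
$\left(-2 + 145\right) \left(27 - M\right) = \left(-2 + 145\right) \left(27 - \frac{22}{15}\right) = 143 \left(27 - \frac{22}{15}\right) = 143 \cdot \frac{383}{15} = \frac{54769}{15}$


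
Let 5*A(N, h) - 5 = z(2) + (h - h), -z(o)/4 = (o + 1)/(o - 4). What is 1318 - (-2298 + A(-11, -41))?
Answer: 18069/5 ≈ 3613.8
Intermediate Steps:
z(o) = -4*(1 + o)/(-4 + o) (z(o) = -4*(o + 1)/(o - 4) = -4*(1 + o)/(-4 + o))
A(N, h) = 11/5 (A(N, h) = 1 + (4*(-1 - 1*2)/(-4 + 2) + (h - h))/5 = 1 + (4*(-1 - 2)/(-2) + 0)/5 = 1 + (4*(-½)*(-3) + 0)/5 = 1 + (6 + 0)/5 = 1 + (⅕)*6 = 1 + 6/5 = 11/5)
1318 - (-2298 + A(-11, -41)) = 1318 - (-2298 + 11/5) = 1318 - 1*(-11479/5) = 1318 + 11479/5 = 18069/5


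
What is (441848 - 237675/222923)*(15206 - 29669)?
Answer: -1424574318191427/222923 ≈ -6.3904e+9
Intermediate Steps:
(441848 - 237675/222923)*(15206 - 29669) = (441848 - 237675*1/222923)*(-14463) = (441848 - 237675/222923)*(-14463) = (98497844029/222923)*(-14463) = -1424574318191427/222923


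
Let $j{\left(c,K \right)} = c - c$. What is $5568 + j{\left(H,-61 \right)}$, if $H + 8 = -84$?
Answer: $5568$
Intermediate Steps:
$H = -92$ ($H = -8 - 84 = -92$)
$j{\left(c,K \right)} = 0$
$5568 + j{\left(H,-61 \right)} = 5568 + 0 = 5568$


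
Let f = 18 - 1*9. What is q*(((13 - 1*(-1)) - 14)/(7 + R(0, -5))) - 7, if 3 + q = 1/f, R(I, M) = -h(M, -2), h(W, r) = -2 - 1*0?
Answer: -7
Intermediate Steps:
f = 9 (f = 18 - 9 = 9)
h(W, r) = -2 (h(W, r) = -2 + 0 = -2)
R(I, M) = 2 (R(I, M) = -1*(-2) = 2)
q = -26/9 (q = -3 + 1/9 = -3 + ⅑ = -26/9 ≈ -2.8889)
q*(((13 - 1*(-1)) - 14)/(7 + R(0, -5))) - 7 = -26*((13 - 1*(-1)) - 14)/(9*(7 + 2)) - 7 = -26*((13 + 1) - 14)/(9*9) - 7 = -26*(14 - 14)/(9*9) - 7 = -0/9 - 7 = -26/9*0 - 7 = 0 - 7 = -7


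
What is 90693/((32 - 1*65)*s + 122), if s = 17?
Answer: -90693/439 ≈ -206.59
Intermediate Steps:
90693/((32 - 1*65)*s + 122) = 90693/((32 - 1*65)*17 + 122) = 90693/((32 - 65)*17 + 122) = 90693/(-33*17 + 122) = 90693/(-561 + 122) = 90693/(-439) = 90693*(-1/439) = -90693/439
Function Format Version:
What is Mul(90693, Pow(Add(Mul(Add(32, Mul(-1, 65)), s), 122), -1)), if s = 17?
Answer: Rational(-90693, 439) ≈ -206.59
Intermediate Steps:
Mul(90693, Pow(Add(Mul(Add(32, Mul(-1, 65)), s), 122), -1)) = Mul(90693, Pow(Add(Mul(Add(32, Mul(-1, 65)), 17), 122), -1)) = Mul(90693, Pow(Add(Mul(Add(32, -65), 17), 122), -1)) = Mul(90693, Pow(Add(Mul(-33, 17), 122), -1)) = Mul(90693, Pow(Add(-561, 122), -1)) = Mul(90693, Pow(-439, -1)) = Mul(90693, Rational(-1, 439)) = Rational(-90693, 439)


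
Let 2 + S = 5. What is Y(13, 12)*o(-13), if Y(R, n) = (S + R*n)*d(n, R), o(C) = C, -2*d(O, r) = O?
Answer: 12402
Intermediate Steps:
S = 3 (S = -2 + 5 = 3)
d(O, r) = -O/2
Y(R, n) = -n*(3 + R*n)/2 (Y(R, n) = (3 + R*n)*(-n/2) = -n*(3 + R*n)/2)
Y(13, 12)*o(-13) = -1/2*12*(3 + 13*12)*(-13) = -1/2*12*(3 + 156)*(-13) = -1/2*12*159*(-13) = -954*(-13) = 12402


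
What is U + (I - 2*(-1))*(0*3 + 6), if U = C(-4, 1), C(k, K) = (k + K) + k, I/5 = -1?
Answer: -25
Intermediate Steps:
I = -5 (I = 5*(-1) = -5)
C(k, K) = K + 2*k (C(k, K) = (K + k) + k = K + 2*k)
U = -7 (U = 1 + 2*(-4) = 1 - 8 = -7)
U + (I - 2*(-1))*(0*3 + 6) = -7 + (-5 - 2*(-1))*(0*3 + 6) = -7 + (-5 + 2)*(0 + 6) = -7 - 3*6 = -7 - 18 = -25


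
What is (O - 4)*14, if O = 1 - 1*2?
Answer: -70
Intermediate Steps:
O = -1 (O = 1 - 2 = -1)
(O - 4)*14 = (-1 - 4)*14 = -5*14 = -70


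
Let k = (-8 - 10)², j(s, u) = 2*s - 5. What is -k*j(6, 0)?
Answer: -2268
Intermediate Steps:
j(s, u) = -5 + 2*s
k = 324 (k = (-18)² = 324)
-k*j(6, 0) = -324*(-5 + 2*6) = -324*(-5 + 12) = -324*7 = -1*2268 = -2268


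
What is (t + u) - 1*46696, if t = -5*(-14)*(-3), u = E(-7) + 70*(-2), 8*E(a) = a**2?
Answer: -376319/8 ≈ -47040.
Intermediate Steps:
E(a) = a**2/8
u = -1071/8 (u = (1/8)*(-7)**2 + 70*(-2) = (1/8)*49 - 140 = 49/8 - 140 = -1071/8 ≈ -133.88)
t = -210 (t = 70*(-3) = -210)
(t + u) - 1*46696 = (-210 - 1071/8) - 1*46696 = -2751/8 - 46696 = -376319/8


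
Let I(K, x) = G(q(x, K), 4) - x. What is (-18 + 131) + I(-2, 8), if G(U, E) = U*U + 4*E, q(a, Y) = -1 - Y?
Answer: 122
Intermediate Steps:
G(U, E) = U**2 + 4*E
I(K, x) = 16 + (-1 - K)**2 - x (I(K, x) = ((-1 - K)**2 + 4*4) - x = ((-1 - K)**2 + 16) - x = (16 + (-1 - K)**2) - x = 16 + (-1 - K)**2 - x)
(-18 + 131) + I(-2, 8) = (-18 + 131) + (16 + (1 - 2)**2 - 1*8) = 113 + (16 + (-1)**2 - 8) = 113 + (16 + 1 - 8) = 113 + 9 = 122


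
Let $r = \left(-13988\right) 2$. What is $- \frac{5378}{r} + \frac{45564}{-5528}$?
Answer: $- \frac{77810555}{9665708} \approx -8.0502$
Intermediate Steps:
$r = -27976$
$- \frac{5378}{r} + \frac{45564}{-5528} = - \frac{5378}{-27976} + \frac{45564}{-5528} = \left(-5378\right) \left(- \frac{1}{27976}\right) + 45564 \left(- \frac{1}{5528}\right) = \frac{2689}{13988} - \frac{11391}{1382} = - \frac{77810555}{9665708}$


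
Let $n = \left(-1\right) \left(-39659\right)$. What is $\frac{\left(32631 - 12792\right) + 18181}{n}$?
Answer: $\frac{38020}{39659} \approx 0.95867$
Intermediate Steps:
$n = 39659$
$\frac{\left(32631 - 12792\right) + 18181}{n} = \frac{\left(32631 - 12792\right) + 18181}{39659} = \left(19839 + 18181\right) \frac{1}{39659} = 38020 \cdot \frac{1}{39659} = \frac{38020}{39659}$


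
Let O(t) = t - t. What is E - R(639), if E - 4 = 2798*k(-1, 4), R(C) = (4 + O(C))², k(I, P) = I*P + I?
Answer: -14002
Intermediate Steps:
k(I, P) = I + I*P
O(t) = 0
R(C) = 16 (R(C) = (4 + 0)² = 4² = 16)
E = -13986 (E = 4 + 2798*(-(1 + 4)) = 4 + 2798*(-1*5) = 4 + 2798*(-5) = 4 - 13990 = -13986)
E - R(639) = -13986 - 1*16 = -13986 - 16 = -14002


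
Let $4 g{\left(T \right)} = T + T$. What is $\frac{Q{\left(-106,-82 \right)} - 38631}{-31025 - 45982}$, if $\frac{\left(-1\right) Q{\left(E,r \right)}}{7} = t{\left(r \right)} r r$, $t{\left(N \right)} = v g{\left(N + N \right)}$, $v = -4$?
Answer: $\frac{15476935}{77007} \approx 200.98$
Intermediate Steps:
$g{\left(T \right)} = \frac{T}{2}$ ($g{\left(T \right)} = \frac{T + T}{4} = \frac{2 T}{4} = \frac{T}{2}$)
$t{\left(N \right)} = - 4 N$ ($t{\left(N \right)} = - 4 \frac{N + N}{2} = - 4 \frac{2 N}{2} = - 4 N$)
$Q{\left(E,r \right)} = 28 r^{3}$ ($Q{\left(E,r \right)} = - 7 - 4 r r r = - 7 - 4 r^{2} r = - 7 \left(- 4 r^{3}\right) = 28 r^{3}$)
$\frac{Q{\left(-106,-82 \right)} - 38631}{-31025 - 45982} = \frac{28 \left(-82\right)^{3} - 38631}{-31025 - 45982} = \frac{28 \left(-551368\right) - 38631}{-77007} = \left(-15438304 - 38631\right) \left(- \frac{1}{77007}\right) = \left(-15476935\right) \left(- \frac{1}{77007}\right) = \frac{15476935}{77007}$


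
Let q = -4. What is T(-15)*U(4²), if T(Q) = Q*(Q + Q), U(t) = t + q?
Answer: 5400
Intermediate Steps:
U(t) = -4 + t (U(t) = t - 4 = -4 + t)
T(Q) = 2*Q² (T(Q) = Q*(2*Q) = 2*Q²)
T(-15)*U(4²) = (2*(-15)²)*(-4 + 4²) = (2*225)*(-4 + 16) = 450*12 = 5400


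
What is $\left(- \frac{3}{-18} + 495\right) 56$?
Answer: $\frac{83188}{3} \approx 27729.0$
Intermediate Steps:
$\left(- \frac{3}{-18} + 495\right) 56 = \left(\left(-3\right) \left(- \frac{1}{18}\right) + 495\right) 56 = \left(\frac{1}{6} + 495\right) 56 = \frac{2971}{6} \cdot 56 = \frac{83188}{3}$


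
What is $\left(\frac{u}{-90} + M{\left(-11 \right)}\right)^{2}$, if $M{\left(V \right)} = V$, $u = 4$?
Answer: $\frac{247009}{2025} \approx 121.98$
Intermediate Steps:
$\left(\frac{u}{-90} + M{\left(-11 \right)}\right)^{2} = \left(\frac{4}{-90} - 11\right)^{2} = \left(4 \left(- \frac{1}{90}\right) - 11\right)^{2} = \left(- \frac{2}{45} - 11\right)^{2} = \left(- \frac{497}{45}\right)^{2} = \frac{247009}{2025}$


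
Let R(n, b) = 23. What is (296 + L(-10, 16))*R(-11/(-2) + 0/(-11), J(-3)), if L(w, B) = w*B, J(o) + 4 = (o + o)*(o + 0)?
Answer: 3128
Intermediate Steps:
J(o) = -4 + 2*o² (J(o) = -4 + (o + o)*(o + 0) = -4 + (2*o)*o = -4 + 2*o²)
L(w, B) = B*w
(296 + L(-10, 16))*R(-11/(-2) + 0/(-11), J(-3)) = (296 + 16*(-10))*23 = (296 - 160)*23 = 136*23 = 3128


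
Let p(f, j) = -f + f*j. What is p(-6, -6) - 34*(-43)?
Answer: 1504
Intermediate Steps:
p(-6, -6) - 34*(-43) = -6*(-1 - 6) - 34*(-43) = -6*(-7) + 1462 = 42 + 1462 = 1504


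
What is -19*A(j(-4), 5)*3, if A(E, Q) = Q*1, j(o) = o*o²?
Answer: -285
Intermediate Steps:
j(o) = o³
A(E, Q) = Q
-19*A(j(-4), 5)*3 = -19*5*3 = -95*3 = -285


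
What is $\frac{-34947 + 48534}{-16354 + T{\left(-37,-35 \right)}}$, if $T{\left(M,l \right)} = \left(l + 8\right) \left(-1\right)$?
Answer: $- \frac{13587}{16327} \approx -0.83218$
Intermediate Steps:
$T{\left(M,l \right)} = -8 - l$ ($T{\left(M,l \right)} = \left(8 + l\right) \left(-1\right) = -8 - l$)
$\frac{-34947 + 48534}{-16354 + T{\left(-37,-35 \right)}} = \frac{-34947 + 48534}{-16354 - -27} = \frac{13587}{-16354 + \left(-8 + 35\right)} = \frac{13587}{-16354 + 27} = \frac{13587}{-16327} = 13587 \left(- \frac{1}{16327}\right) = - \frac{13587}{16327}$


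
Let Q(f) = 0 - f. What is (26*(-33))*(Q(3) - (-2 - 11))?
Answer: -8580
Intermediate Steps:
Q(f) = -f
(26*(-33))*(Q(3) - (-2 - 11)) = (26*(-33))*(-1*3 - (-2 - 11)) = -858*(-3 - 1*(-13)) = -858*(-3 + 13) = -858*10 = -8580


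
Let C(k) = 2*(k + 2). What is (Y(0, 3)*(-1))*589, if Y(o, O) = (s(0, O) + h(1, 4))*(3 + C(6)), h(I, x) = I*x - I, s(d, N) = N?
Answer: -67146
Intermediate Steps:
h(I, x) = -I + I*x
C(k) = 4 + 2*k (C(k) = 2*(2 + k) = 4 + 2*k)
Y(o, O) = 57 + 19*O (Y(o, O) = (O + 1*(-1 + 4))*(3 + (4 + 2*6)) = (O + 1*3)*(3 + (4 + 12)) = (O + 3)*(3 + 16) = (3 + O)*19 = 57 + 19*O)
(Y(0, 3)*(-1))*589 = ((57 + 19*3)*(-1))*589 = ((57 + 57)*(-1))*589 = (114*(-1))*589 = -114*589 = -67146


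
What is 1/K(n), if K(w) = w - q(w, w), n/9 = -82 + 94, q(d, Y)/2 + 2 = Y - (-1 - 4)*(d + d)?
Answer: -1/2264 ≈ -0.00044170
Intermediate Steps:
q(d, Y) = -4 + 2*Y + 20*d (q(d, Y) = -4 + 2*(Y - (-1 - 4)*(d + d)) = -4 + 2*(Y - (-5)*2*d) = -4 + 2*(Y - (-10)*d) = -4 + 2*(Y + 10*d) = -4 + (2*Y + 20*d) = -4 + 2*Y + 20*d)
n = 108 (n = 9*(-82 + 94) = 9*12 = 108)
K(w) = 4 - 21*w (K(w) = w - (-4 + 2*w + 20*w) = w - (-4 + 22*w) = w + (4 - 22*w) = 4 - 21*w)
1/K(n) = 1/(4 - 21*108) = 1/(4 - 2268) = 1/(-2264) = -1/2264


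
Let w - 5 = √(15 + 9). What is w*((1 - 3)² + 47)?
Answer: 255 + 102*√6 ≈ 504.85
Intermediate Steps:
w = 5 + 2*√6 (w = 5 + √(15 + 9) = 5 + √24 = 5 + 2*√6 ≈ 9.8990)
w*((1 - 3)² + 47) = (5 + 2*√6)*((1 - 3)² + 47) = (5 + 2*√6)*((-2)² + 47) = (5 + 2*√6)*(4 + 47) = (5 + 2*√6)*51 = 255 + 102*√6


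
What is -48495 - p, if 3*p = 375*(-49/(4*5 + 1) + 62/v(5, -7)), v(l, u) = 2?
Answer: -156235/3 ≈ -52078.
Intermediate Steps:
p = 10750/3 (p = (375*(-49/(4*5 + 1) + 62/2))/3 = (375*(-49/(20 + 1) + 62*(½)))/3 = (375*(-49/21 + 31))/3 = (375*(-49*1/21 + 31))/3 = (375*(-7/3 + 31))/3 = (375*(86/3))/3 = (⅓)*10750 = 10750/3 ≈ 3583.3)
-48495 - p = -48495 - 1*10750/3 = -48495 - 10750/3 = -156235/3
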